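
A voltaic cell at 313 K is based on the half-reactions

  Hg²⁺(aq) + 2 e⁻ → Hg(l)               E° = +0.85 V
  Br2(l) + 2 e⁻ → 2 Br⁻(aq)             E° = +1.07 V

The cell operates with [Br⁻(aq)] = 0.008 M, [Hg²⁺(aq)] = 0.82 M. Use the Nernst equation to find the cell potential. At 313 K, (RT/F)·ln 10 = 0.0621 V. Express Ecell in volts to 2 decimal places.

The Br₂/Br⁻ couple has the more positive E°, so it is the cathode; Hg²⁺/Hg is the anode.
E°cell = E°cat − E°an = +1.07 − (+0.85) = +0.22 V; n = 2.
The balanced reaction is Br2(l) + Hg(l) → 2 Br⁻(aq) + Hg²⁺(aq), so Q = [Br⁻(aq)]^2·[Hg²⁺(aq)] = 5.25×10^−5 and log Q = −4.280.
By the Nernst equation, E = +0.22 − (0.0621/2)·(−4.280) = +0.35 V.

+0.35 V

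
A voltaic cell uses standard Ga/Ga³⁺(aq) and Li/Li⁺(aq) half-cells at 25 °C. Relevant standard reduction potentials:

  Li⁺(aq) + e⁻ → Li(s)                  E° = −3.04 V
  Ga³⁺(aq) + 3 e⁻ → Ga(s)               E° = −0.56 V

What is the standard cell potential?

+2.48 V

Of the two couples in this cell, the one with the more positive reduction potential is reduced at the cathode: here that is Ga³⁺/Ga (−0.56 V); Li⁺/Li (−3.04 V) is the anode.
E°cell = E°(cathode) − E°(anode) = −0.56 − (−3.04) = +2.48 V.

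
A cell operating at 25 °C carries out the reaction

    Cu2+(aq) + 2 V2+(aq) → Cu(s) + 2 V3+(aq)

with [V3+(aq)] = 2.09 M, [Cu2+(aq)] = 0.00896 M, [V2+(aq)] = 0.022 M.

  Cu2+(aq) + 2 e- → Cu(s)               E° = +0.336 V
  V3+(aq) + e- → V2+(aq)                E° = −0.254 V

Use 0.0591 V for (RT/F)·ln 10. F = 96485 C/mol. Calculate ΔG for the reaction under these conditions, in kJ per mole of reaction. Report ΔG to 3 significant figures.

−79.6 kJ/mol

The standard cell potential is +0.336 − (−0.254) = +0.590 V, with n = 2 electrons in the balanced equation.
The reaction quotient is [V3+(aq)]^2 / ([Cu2+(aq)]·[V2+(aq)]^2) = 1.01×10^6; by Nernst, E = +0.590 − (0.0591/2)(6.003) = +0.4126 V.
ΔG = −nFE = −(2)(96485)(+0.4126) J/mol = −79.6 kJ/mol.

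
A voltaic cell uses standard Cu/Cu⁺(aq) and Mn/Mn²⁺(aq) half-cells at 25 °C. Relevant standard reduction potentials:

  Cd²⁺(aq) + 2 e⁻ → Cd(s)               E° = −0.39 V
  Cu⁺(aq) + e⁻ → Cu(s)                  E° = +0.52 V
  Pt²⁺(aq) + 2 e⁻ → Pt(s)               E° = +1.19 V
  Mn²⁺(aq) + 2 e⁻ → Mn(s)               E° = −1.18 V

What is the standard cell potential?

Of the two couples in this cell, the one with the more positive reduction potential is reduced at the cathode: here that is Cu⁺/Cu (+0.52 V); Mn²⁺/Mn (−1.18 V) is the anode.
E°cell = E°(cathode) − E°(anode) = +0.52 − (−1.18) = +1.70 V.

+1.70 V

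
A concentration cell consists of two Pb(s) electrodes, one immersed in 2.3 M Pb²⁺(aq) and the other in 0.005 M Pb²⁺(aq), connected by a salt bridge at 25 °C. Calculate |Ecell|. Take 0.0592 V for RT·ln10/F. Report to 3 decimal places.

0.079 V

For a concentration cell E°cell = 0, since both electrodes use the same couple.
The compartment with the higher Pb²⁺(aq) concentration (2.3 M) acts as the cathode; ions are reduced there and produced at the dilute (0.005 M) anode.
With n = 2, Ecell = −(0.0592/2)·log([dilute]/[conc]) = −(0.0592/2)·log(0.005/2.3) = +0.079 V.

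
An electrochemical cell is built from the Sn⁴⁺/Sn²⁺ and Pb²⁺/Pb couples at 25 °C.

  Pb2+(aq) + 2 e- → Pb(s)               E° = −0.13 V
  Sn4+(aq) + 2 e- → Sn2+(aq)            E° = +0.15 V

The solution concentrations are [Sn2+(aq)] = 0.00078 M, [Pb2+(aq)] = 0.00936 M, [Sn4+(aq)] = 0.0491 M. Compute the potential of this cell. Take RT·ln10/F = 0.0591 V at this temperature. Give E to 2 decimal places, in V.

+0.39 V

Since E°(Sn⁴⁺/Sn²⁺) > E°(Pb²⁺/Pb), Sn⁴⁺/Sn²⁺ serves as the cathode.
E°cell = +0.15 − (−0.13) = +0.28 V, with n = 2 electrons transferred.
The balanced reaction is Sn4+(aq) + Pb(s) → Sn2+(aq) + Pb2+(aq), so Q = ([Sn2+(aq)]·[Pb2+(aq)]) / [Sn4+(aq)] = 0.000149 and log Q = −3.828.
Applying E = E° − (RT ln10/nF)·log Q gives +0.28 − (0.0591/2)(−3.828) = +0.39 V.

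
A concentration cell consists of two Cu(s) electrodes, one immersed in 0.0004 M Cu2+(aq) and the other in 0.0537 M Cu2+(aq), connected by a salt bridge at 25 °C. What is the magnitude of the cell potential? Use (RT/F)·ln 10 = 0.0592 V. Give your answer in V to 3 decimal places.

For a concentration cell E°cell = 0, since both electrodes use the same couple.
The compartment with the higher Cu2+(aq) concentration (0.0537 M) acts as the cathode; ions are reduced there and produced at the dilute (0.0004 M) anode.
With n = 2, Ecell = −(0.0592/2)·log([dilute]/[conc]) = −(0.0592/2)·log(0.0004/0.0537) = +0.063 V.

0.063 V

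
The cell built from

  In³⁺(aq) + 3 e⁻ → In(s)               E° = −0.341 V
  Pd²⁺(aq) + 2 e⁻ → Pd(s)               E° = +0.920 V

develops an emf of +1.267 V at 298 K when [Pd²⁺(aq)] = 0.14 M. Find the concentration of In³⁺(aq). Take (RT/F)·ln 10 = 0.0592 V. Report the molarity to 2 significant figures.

0.026 M

Pd²⁺/Pd is the cathode (higher E°); E°cell = +0.920 − (−0.341) = +1.261 V with n = 6.
Rearranging E = E° − (0.0592/n)·log Q gives log Q = 6(+1.261 − (+1.267))/0.0592 = −0.608.
The balanced reaction is 3 Pd²⁺(aq) + 2 In(s) → 3 Pd(s) + 2 In³⁺(aq), so Q = [In³⁺(aq)]^2 / [Pd²⁺(aq)]^3.
Isolating [In³⁺(aq)] in Q = 10^{−0.608} yields log [In³⁺(aq)] = −1.585, i.e. 0.026 M.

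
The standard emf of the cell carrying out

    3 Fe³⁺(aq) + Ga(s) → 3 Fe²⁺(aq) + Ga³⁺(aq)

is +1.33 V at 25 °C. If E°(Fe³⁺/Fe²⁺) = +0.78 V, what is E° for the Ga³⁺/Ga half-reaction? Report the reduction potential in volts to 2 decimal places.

−0.55 V

In the reaction as written the Fe³⁺/Fe²⁺ couple is reduced (cathode) and Ga³⁺/Ga is oxidized (anode), so E°cell = E°(Fe³⁺/Fe²⁺) − E°(Ga³⁺/Ga).
E°(Ga³⁺/Ga) = E°(cathode) − E°cell = +0.78 − (+1.33) = −0.55 V.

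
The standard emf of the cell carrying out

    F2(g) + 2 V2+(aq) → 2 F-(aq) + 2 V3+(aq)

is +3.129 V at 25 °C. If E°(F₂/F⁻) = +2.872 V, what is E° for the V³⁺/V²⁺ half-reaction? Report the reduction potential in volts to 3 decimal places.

−0.257 V

In the reaction as written the F₂/F⁻ couple is reduced (cathode) and V³⁺/V²⁺ is oxidized (anode), so E°cell = E°(F₂/F⁻) − E°(V³⁺/V²⁺).
E°(V³⁺/V²⁺) = E°(cathode) − E°cell = +2.872 − (+3.129) = −0.257 V.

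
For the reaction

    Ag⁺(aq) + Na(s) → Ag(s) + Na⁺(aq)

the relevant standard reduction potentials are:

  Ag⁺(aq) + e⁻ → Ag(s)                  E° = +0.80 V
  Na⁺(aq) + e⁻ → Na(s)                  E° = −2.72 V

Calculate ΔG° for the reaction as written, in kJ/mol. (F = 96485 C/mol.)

In the reaction as written Ag⁺(aq) is reduced, so the Ag⁺/Ag couple is the cathode and Na⁺/Na is the anode.
E°cell = +0.80 − (−2.72) = +3.52 V; balancing electrons gives n = 1.
ΔG° = −nFE°cell = −(1)(96485)(+3.52) J/mol = −340 kJ/mol.

−340 kJ/mol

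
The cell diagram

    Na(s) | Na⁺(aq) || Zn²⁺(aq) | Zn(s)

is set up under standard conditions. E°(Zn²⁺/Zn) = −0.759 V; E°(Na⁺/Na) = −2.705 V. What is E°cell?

+1.946 V

By convention the left-hand electrode in cell notation is the anode (oxidation) and the right-hand electrode is the cathode (reduction).
E°cell = E°(right) − E°(left) = −0.759 − (−2.705) = +1.946 V.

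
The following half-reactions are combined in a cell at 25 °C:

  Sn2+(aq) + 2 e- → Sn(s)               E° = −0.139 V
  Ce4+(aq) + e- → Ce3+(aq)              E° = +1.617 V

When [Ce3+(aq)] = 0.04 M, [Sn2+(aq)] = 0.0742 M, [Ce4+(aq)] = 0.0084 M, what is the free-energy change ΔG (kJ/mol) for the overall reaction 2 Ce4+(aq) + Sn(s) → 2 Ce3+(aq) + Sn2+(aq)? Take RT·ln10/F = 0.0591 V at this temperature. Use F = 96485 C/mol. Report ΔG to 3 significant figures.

−338 kJ/mol

With Ce⁴⁺/Ce³⁺ reduced at the cathode, E°cell = +1.617 − (−0.139) = +1.756 V and n = 2.
Q = ([Ce3+(aq)]^2·[Sn2+(aq)]) / [Ce4+(aq)]^2 = 1.68, so log Q = 0.226 and E = +1.756 − (0.0591/2)(0.226) = +1.7493 V.
Then ΔG = −nFE = −2 × 96485 × +1.7493 J/mol = −338 kJ/mol.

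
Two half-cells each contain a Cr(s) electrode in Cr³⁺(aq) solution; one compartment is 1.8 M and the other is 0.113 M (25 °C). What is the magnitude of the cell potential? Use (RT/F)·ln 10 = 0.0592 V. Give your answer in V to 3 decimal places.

0.024 V

For a concentration cell E°cell = 0, since both electrodes use the same couple.
The compartment with the higher Cr³⁺(aq) concentration (1.8 M) acts as the cathode; ions are reduced there and produced at the dilute (0.113 M) anode.
With n = 3, Ecell = −(0.0592/3)·log([dilute]/[conc]) = −(0.0592/3)·log(0.113/1.8) = +0.024 V.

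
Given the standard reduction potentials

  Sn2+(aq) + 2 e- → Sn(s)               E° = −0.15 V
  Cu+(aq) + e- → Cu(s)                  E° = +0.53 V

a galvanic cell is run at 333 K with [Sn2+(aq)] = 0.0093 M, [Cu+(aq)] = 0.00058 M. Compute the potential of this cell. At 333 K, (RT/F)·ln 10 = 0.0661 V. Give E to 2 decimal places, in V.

Cu⁺/Cu is reduced (cathode, E° = +0.53 V) and Sn²⁺/Sn is oxidized (anode).
E°cell = +0.53 − (−0.15) = +0.68 V, with n = 2 electrons transferred.
The balanced reaction is 2 Cu+(aq) + Sn(s) → 2 Cu(s) + Sn2+(aq), so Q = [Sn2+(aq)] / [Cu+(aq)]^2 = 2.76×10^4 and log Q = 4.442.
E = E° − (0.0661/n)·log Q = +0.68 − (0.0661/2)(4.442) = +0.53 V.

+0.53 V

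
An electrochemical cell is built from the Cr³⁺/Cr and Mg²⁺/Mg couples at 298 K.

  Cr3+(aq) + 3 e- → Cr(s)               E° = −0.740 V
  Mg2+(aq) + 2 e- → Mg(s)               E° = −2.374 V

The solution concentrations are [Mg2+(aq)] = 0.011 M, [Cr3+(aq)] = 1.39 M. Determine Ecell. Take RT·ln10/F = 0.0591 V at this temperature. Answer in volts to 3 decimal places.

+1.695 V

Since E°(Cr³⁺/Cr) > E°(Mg²⁺/Mg), Cr³⁺/Cr serves as the cathode.
The standard potential is −0.740 − (−2.374) = +1.634 V and the balanced reaction transfers n = 6 electrons.
For the overall reaction 2 Cr3+(aq) + 3 Mg(s) → 2 Cr(s) + 3 Mg2+(aq), Q = [Mg2+(aq)]^3 / [Cr3+(aq)]^2 = 6.89×10^−7, giving log Q = −6.162.
Applying E = E° − (RT ln10/nF)·log Q gives +1.634 − (0.0591/6)(−6.162) = +1.695 V.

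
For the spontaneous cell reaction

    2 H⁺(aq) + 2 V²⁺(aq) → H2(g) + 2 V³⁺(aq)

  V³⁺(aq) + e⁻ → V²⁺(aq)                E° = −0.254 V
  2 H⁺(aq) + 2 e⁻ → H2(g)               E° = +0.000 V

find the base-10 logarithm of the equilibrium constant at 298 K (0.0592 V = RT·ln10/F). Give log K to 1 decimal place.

log K = 8.6

The 2H⁺/H₂ couple is reduced (cathode); E°cell = +0.000 − (−0.254) = +0.254 V with n = 2.
At equilibrium E = 0, so log K = nE°cell / 0.0592 = (2)(+0.254) / 0.0592 = 8.6.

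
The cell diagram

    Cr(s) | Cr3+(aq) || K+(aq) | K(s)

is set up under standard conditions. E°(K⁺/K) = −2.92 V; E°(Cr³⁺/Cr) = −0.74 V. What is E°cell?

By convention the left-hand electrode in cell notation is the anode (oxidation) and the right-hand electrode is the cathode (reduction).
E°cell = E°(right) − E°(left) = −2.92 − (−0.74) = −2.18 V.
The negative sign shows that, as written, the cell would require an external voltage to drive the reaction.

−2.18 V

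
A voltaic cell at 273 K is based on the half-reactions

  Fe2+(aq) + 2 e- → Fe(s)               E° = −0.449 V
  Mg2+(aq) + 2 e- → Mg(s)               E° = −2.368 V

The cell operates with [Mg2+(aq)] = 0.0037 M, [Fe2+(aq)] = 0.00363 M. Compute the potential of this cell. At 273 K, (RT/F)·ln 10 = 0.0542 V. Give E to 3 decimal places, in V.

Fe²⁺/Fe is reduced (cathode, E° = −0.449 V) and Mg²⁺/Mg is oxidized (anode).
E°cell = E°cat − E°an = −0.449 − (−2.368) = +1.919 V; n = 2.
For the overall reaction Fe2+(aq) + Mg(s) → Fe(s) + Mg2+(aq), Q = [Mg2+(aq)] / [Fe2+(aq)] = 1.02, giving log Q = 0.008.
E = E° − (0.0542/n)·log Q = +1.919 − (0.0542/2)(0.008) = +1.919 V.

+1.919 V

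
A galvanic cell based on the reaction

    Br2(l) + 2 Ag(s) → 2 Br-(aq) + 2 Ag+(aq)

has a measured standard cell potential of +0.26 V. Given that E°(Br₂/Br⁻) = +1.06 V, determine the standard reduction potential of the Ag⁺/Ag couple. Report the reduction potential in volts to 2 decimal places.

+0.80 V

In the reaction as written the Br₂/Br⁻ couple is reduced (cathode) and Ag⁺/Ag is oxidized (anode), so E°cell = E°(Br₂/Br⁻) − E°(Ag⁺/Ag).
E°(Ag⁺/Ag) = E°(cathode) − E°cell = +1.06 − (+0.26) = +0.80 V.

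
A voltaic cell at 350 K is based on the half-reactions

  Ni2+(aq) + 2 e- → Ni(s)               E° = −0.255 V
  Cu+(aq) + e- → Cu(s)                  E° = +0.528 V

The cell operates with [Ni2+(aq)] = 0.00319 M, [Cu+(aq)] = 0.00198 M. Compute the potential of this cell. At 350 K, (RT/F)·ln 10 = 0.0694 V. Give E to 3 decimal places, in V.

+0.682 V

Since E°(Cu⁺/Cu) > E°(Ni²⁺/Ni), Cu⁺/Cu serves as the cathode.
The standard potential is +0.528 − (−0.255) = +0.783 V and the balanced reaction transfers n = 2 electrons.
The balanced reaction is 2 Cu+(aq) + Ni(s) → 2 Cu(s) + Ni2+(aq), so Q = [Ni2+(aq)] / [Cu+(aq)]^2 = 814 and log Q = 2.910.
By the Nernst equation, E = +0.783 − (0.0694/2)·(2.910) = +0.682 V.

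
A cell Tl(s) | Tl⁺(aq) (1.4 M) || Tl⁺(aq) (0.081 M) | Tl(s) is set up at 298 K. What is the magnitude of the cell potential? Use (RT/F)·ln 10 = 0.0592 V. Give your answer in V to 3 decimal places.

0.073 V

For a concentration cell E°cell = 0, since both electrodes use the same couple.
The compartment with the higher Tl⁺(aq) concentration (1.4 M) acts as the cathode; ions are reduced there and produced at the dilute (0.081 M) anode.
With n = 1, Ecell = −(0.0592/1)·log([dilute]/[conc]) = −(0.0592/1)·log(0.081/1.4) = +0.073 V.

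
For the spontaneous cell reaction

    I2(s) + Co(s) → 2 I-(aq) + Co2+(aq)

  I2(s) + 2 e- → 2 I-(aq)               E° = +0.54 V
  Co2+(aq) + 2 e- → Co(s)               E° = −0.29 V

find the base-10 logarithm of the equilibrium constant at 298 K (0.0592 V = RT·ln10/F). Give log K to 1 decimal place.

The I₂/I⁻ couple is reduced (cathode); E°cell = +0.54 − (−0.29) = +0.83 V with n = 2.
At equilibrium E = 0, so log K = nE°cell / 0.0592 = (2)(+0.83) / 0.0592 = 28.0.

log K = 28.0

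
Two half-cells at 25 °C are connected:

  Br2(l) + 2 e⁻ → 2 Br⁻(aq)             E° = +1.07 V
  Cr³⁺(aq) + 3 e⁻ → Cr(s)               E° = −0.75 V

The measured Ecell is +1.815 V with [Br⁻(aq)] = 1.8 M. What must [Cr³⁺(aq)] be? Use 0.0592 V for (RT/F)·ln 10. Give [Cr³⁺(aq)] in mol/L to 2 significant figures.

0.31 M

Br₂/Br⁻ is the cathode (higher E°); E°cell = +1.07 − (−0.75) = +1.82 V with n = 6.
Since E = E° − (0.0592/n)·log Q, log Q = n(E° − E)/0.0592 = 0.507.
Balancing electrons gives 3 Br2(l) + 2 Cr(s) → 6 Br⁻(aq) + 2 Cr³⁺(aq); thus Q = [Br⁻(aq)]^6·[Cr³⁺(aq)]^2.
Solving for the unknown gives log [Cr³⁺(aq)] = −0.512, so [Cr³⁺(aq)] ≈ 0.31 M.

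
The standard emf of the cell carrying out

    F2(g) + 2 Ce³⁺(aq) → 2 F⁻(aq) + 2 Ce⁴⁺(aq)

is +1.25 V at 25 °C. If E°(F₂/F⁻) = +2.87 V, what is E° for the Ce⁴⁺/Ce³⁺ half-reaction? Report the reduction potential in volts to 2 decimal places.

In the reaction as written the F₂/F⁻ couple is reduced (cathode) and Ce⁴⁺/Ce³⁺ is oxidized (anode), so E°cell = E°(F₂/F⁻) − E°(Ce⁴⁺/Ce³⁺).
E°(Ce⁴⁺/Ce³⁺) = E°(cathode) − E°cell = +2.87 − (+1.25) = +1.62 V.

+1.62 V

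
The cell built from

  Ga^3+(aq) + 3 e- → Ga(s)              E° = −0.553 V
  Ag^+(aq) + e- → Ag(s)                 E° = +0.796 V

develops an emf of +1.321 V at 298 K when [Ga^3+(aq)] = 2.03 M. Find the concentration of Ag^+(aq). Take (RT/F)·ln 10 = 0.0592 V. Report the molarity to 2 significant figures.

0.43 M

With Ag⁺/Ag at the cathode and Ga³⁺/Ga at the anode, E°cell = +0.796 − (−0.553) = +1.349 V (n = 3).
Since E = E° − (0.0592/n)·log Q, log Q = n(E° − E)/0.0592 = 1.419.
The balanced reaction is 3 Ag^+(aq) + Ga(s) → 3 Ag(s) + Ga^3+(aq), so Q = [Ga^3+(aq)] / [Ag^+(aq)]^3.
Isolating [Ag^+(aq)] in Q = 10^{1.419} yields log [Ag^+(aq)] = −0.371, i.e. 0.43 M.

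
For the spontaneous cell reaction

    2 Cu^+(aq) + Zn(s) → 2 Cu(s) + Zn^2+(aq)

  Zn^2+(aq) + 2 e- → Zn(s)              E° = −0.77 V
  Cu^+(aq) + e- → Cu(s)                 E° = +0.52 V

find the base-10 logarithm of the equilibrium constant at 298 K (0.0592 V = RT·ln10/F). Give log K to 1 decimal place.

The Cu⁺/Cu couple is reduced (cathode); E°cell = +0.52 − (−0.77) = +1.29 V with n = 2.
At equilibrium E = 0, so log K = nE°cell / 0.0592 = (2)(+1.29) / 0.0592 = 43.6.

log K = 43.6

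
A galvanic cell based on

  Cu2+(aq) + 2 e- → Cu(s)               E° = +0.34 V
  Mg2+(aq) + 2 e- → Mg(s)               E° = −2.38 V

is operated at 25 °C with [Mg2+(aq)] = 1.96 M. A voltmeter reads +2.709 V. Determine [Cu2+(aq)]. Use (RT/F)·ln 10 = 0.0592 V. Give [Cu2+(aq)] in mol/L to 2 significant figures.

With Cu²⁺/Cu at the cathode and Mg²⁺/Mg at the anode, E°cell = +0.34 − (−2.38) = +2.72 V (n = 2).
Since E = E° − (0.0592/n)·log Q, log Q = n(E° − E)/0.0592 = 0.372.
For Cu2+(aq) + Mg(s) → Cu(s) + Mg2+(aq), the reaction quotient is Q = [Mg2+(aq)] / [Cu2+(aq)].
Isolating [Cu2+(aq)] in Q = 10^{0.372} yields log [Cu2+(aq)] = −0.080, i.e. 0.83 M.

0.83 M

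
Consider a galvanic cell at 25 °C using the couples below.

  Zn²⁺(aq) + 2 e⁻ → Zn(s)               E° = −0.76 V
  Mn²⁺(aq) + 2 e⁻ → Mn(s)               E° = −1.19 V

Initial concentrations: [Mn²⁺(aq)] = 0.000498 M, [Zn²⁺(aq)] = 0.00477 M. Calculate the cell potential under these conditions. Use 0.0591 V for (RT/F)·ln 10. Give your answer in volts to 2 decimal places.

The Zn²⁺/Zn couple has the more positive E°, so it is the cathode; Mn²⁺/Mn is the anode.
E°cell = E°cat − E°an = −0.76 − (−1.19) = +0.43 V; n = 2.
For the overall reaction Zn²⁺(aq) + Mn(s) → Zn(s) + Mn²⁺(aq), Q = [Mn²⁺(aq)] / [Zn²⁺(aq)] = 0.104, giving log Q = −0.981.
By the Nernst equation, E = +0.43 − (0.0591/2)·(−0.981) = +0.46 V.

+0.46 V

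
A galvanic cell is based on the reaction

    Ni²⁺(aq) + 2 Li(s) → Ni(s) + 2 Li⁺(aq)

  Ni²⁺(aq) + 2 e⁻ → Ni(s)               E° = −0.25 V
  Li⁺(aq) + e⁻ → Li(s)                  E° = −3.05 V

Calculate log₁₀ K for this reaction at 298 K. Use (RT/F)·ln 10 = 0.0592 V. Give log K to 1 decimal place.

The Ni²⁺/Ni couple is reduced (cathode); E°cell = −0.25 − (−3.05) = +2.80 V with n = 2.
At equilibrium E = 0, so log K = nE°cell / 0.0592 = (2)(+2.80) / 0.0592 = 94.6.

log K = 94.6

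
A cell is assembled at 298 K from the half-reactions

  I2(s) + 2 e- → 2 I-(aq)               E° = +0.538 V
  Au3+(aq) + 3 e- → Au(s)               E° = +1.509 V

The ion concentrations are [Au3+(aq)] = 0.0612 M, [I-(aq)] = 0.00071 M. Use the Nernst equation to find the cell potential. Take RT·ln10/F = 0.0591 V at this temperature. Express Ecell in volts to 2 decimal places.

The Au³⁺/Au couple has the more positive E°, so it is the cathode; I₂/I⁻ is the anode.
E°cell = E°cat − E°an = +1.509 − (+0.538) = +0.971 V; n = 6.
The balanced reaction is 2 Au3+(aq) + 6 I-(aq) → 2 Au(s) + 3 I2(s), so Q = 1 / ([Au3+(aq)]^2·[I-(aq)]^6) = 2.08×10^21 and log Q = 21.319.
Applying E = E° − (RT ln10/nF)·log Q gives +0.971 − (0.0591/6)(21.319) = +0.76 V.

+0.76 V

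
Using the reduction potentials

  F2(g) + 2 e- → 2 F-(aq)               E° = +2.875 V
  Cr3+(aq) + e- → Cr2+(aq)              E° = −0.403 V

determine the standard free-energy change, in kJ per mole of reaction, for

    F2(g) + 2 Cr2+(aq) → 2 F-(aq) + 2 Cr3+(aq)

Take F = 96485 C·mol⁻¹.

In the reaction as written F2(g) is reduced, so the F₂/F⁻ couple is the cathode and Cr³⁺/Cr²⁺ is the anode.
E°cell = +2.875 − (−0.403) = +3.278 V; balancing electrons gives n = 2.
ΔG° = −nFE°cell = −(2)(96485)(+3.278) J/mol = −633 kJ/mol.

−633 kJ/mol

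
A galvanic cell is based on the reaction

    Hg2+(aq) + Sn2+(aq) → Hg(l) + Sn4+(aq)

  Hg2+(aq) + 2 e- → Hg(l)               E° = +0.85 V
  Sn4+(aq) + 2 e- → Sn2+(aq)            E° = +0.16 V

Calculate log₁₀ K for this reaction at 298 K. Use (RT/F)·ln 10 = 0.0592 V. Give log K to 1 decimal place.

The Hg²⁺/Hg couple is reduced (cathode); E°cell = +0.85 − (+0.16) = +0.69 V with n = 2.
At equilibrium E = 0, so log K = nE°cell / 0.0592 = (2)(+0.69) / 0.0592 = 23.3.

log K = 23.3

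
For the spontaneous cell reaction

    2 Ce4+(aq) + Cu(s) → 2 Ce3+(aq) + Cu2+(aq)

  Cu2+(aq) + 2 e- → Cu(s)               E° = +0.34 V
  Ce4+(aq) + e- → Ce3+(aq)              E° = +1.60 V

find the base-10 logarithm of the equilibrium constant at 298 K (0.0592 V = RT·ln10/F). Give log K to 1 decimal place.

log K = 42.6

The Ce⁴⁺/Ce³⁺ couple is reduced (cathode); E°cell = +1.60 − (+0.34) = +1.26 V with n = 2.
At equilibrium E = 0, so log K = nE°cell / 0.0592 = (2)(+1.26) / 0.0592 = 42.6.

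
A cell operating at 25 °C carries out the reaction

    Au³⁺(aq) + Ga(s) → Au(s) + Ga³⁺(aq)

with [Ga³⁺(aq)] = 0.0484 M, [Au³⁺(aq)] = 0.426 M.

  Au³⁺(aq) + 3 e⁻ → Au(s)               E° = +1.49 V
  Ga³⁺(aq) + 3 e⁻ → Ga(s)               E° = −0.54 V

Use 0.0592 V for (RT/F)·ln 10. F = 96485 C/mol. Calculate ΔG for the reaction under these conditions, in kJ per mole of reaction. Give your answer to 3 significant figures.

The standard cell potential is +1.49 − (−0.54) = +2.03 V, with n = 3 electrons in the balanced equation.
Q = [Ga³⁺(aq)] / [Au³⁺(aq)] = 0.114, so log Q = −0.945 and E = +2.03 − (0.0592/3)(−0.945) = +2.0486 V.
Finally ΔG = −nFE = −(3)(96485 C/mol)(+2.0486 V) = −593 kJ/mol.

−593 kJ/mol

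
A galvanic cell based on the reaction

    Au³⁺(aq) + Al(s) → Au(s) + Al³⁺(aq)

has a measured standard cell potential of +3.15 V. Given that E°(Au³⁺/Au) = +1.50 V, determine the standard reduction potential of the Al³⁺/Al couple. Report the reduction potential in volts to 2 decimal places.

−1.65 V

In the reaction as written the Au³⁺/Au couple is reduced (cathode) and Al³⁺/Al is oxidized (anode), so E°cell = E°(Au³⁺/Au) − E°(Al³⁺/Al).
E°(Al³⁺/Al) = E°(cathode) − E°cell = +1.50 − (+3.15) = −1.65 V.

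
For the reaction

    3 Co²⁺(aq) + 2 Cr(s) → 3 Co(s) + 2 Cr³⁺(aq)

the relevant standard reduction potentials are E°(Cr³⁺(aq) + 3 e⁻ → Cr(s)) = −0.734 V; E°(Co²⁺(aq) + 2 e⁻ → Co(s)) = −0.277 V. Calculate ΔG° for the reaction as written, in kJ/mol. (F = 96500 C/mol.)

In the reaction as written Co²⁺(aq) is reduced, so the Co²⁺/Co couple is the cathode and Cr³⁺/Cr is the anode.
E°cell = −0.277 − (−0.734) = +0.457 V; balancing electrons gives n = 6.
ΔG° = −nFE°cell = −(6)(96500)(+0.457) J/mol = −265 kJ/mol.

−265 kJ/mol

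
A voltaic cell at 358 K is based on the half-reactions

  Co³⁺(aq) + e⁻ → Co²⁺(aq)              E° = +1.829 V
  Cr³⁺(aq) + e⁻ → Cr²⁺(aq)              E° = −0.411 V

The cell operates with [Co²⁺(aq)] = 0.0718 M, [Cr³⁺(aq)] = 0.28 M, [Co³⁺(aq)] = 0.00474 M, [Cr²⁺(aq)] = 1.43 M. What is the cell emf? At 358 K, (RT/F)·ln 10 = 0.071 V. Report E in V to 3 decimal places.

Co³⁺/Co²⁺ is reduced (cathode, E° = +1.829 V) and Cr³⁺/Cr²⁺ is oxidized (anode).
E°cell = E°cat − E°an = +1.829 − (−0.411) = +2.240 V; n = 1.
Balancing gives Co³⁺(aq) + Cr²⁺(aq) → Co²⁺(aq) + Cr³⁺(aq); hence Q = ([Co²⁺(aq)]·[Cr³⁺(aq)]) / ([Co³⁺(aq)]·[Cr²⁺(aq)]) = 2.97 (log Q = 0.472).
Applying E = E° − (RT ln10/nF)·log Q gives +2.240 − (0.071/1)(0.472) = +2.206 V.

+2.206 V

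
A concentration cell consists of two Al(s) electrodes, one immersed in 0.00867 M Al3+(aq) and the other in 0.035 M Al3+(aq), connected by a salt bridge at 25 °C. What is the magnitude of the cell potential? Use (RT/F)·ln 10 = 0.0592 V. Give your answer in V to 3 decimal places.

For a concentration cell E°cell = 0, since both electrodes use the same couple.
The compartment with the higher Al3+(aq) concentration (0.035 M) acts as the cathode; ions are reduced there and produced at the dilute (0.00867 M) anode.
With n = 3, Ecell = −(0.0592/3)·log([dilute]/[conc]) = −(0.0592/3)·log(0.00867/0.035) = +0.012 V.

0.012 V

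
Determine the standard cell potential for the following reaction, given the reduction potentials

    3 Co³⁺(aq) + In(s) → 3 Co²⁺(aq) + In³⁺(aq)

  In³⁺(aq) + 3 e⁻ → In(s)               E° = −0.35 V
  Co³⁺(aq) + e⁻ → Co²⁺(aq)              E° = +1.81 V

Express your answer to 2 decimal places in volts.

Co³⁺(aq) gains electrons, so the Co³⁺/Co²⁺ couple is the cathode; the In³⁺/In couple is the anode.
E°cell = E°(cathode) − E°(anode) = +1.81 − (−0.35) = +2.16 V.
The positive value indicates the reaction is spontaneous as written.

+2.16 V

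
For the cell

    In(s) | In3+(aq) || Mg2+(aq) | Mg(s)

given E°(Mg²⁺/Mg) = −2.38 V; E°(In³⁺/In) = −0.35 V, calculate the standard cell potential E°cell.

By convention the left-hand electrode in cell notation is the anode (oxidation) and the right-hand electrode is the cathode (reduction).
E°cell = E°(right) − E°(left) = −2.38 − (−0.35) = −2.03 V.
The negative sign shows that, as written, the cell would require an external voltage to drive the reaction.

−2.03 V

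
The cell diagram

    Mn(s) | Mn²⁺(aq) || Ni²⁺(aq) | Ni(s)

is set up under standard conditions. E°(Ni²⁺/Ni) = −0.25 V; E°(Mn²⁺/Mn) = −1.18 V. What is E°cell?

By convention the left-hand electrode in cell notation is the anode (oxidation) and the right-hand electrode is the cathode (reduction).
E°cell = E°(right) − E°(left) = −0.25 − (−1.18) = +0.93 V.

+0.93 V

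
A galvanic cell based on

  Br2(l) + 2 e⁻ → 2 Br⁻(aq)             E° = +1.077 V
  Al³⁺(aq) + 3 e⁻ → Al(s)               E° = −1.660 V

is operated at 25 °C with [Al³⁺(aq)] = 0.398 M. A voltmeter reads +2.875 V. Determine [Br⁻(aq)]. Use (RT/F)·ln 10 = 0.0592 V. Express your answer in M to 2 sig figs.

0.0063 M

Br₂/Br⁻ is the cathode (higher E°); E°cell = +1.077 − (−1.660) = +2.737 V with n = 6.
Rearranging E = E° − (0.0592/n)·log Q gives log Q = 6(+2.737 − (+2.875))/0.0592 = −13.986.
For 3 Br2(l) + 2 Al(s) → 6 Br⁻(aq) + 2 Al³⁺(aq), the reaction quotient is Q = [Br⁻(aq)]^6·[Al³⁺(aq)]^2.
Isolating [Br⁻(aq)] in Q = 10^{−13.986} yields log [Br⁻(aq)] = −2.198, i.e. 0.0063 M.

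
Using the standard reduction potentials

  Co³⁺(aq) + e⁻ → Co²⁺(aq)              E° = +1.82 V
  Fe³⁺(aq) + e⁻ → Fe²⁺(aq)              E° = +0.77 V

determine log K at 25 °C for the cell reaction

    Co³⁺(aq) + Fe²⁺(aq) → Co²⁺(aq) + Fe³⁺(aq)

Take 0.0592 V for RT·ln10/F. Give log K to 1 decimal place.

log K = 17.7

The Co³⁺/Co²⁺ couple is reduced (cathode); E°cell = +1.82 − (+0.77) = +1.05 V with n = 1.
At equilibrium E = 0, so log K = nE°cell / 0.0592 = (1)(+1.05) / 0.0592 = 17.7.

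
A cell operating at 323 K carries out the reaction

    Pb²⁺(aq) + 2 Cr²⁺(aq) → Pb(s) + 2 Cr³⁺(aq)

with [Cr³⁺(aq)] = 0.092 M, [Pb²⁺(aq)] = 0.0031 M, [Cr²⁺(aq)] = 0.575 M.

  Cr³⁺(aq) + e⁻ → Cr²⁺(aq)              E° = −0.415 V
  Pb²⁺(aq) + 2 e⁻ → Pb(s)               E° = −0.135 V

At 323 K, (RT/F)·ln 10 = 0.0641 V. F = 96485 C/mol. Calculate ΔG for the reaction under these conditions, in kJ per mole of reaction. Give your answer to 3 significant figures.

With Pb²⁺/Pb reduced at the cathode, E°cell = −0.135 − (−0.415) = +0.280 V and n = 2.
Here Q = [Cr³⁺(aq)]^2 / ([Pb²⁺(aq)]·[Cr²⁺(aq)]^2) = 8.26 (log Q = 0.917), giving E = +0.280 − (0.0641/2)·(0.917) = +0.2506 V.
ΔG = −nFE = −(2)(96485)(+0.2506) J/mol = −48.4 kJ/mol.

−48.4 kJ/mol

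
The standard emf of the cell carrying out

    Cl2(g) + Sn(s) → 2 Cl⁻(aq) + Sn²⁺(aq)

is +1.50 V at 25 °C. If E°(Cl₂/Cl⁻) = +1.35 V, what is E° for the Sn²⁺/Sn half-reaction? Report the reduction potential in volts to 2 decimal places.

In the reaction as written the Cl₂/Cl⁻ couple is reduced (cathode) and Sn²⁺/Sn is oxidized (anode), so E°cell = E°(Cl₂/Cl⁻) − E°(Sn²⁺/Sn).
E°(Sn²⁺/Sn) = E°(cathode) − E°cell = +1.35 − (+1.50) = −0.15 V.

−0.15 V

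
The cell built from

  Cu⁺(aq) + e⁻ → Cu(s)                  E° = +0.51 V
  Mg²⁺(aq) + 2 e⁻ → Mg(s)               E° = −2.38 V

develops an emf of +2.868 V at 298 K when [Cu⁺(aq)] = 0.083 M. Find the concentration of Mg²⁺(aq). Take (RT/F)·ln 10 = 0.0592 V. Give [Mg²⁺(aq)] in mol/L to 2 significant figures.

0.038 M

With Cu⁺/Cu at the cathode and Mg²⁺/Mg at the anode, E°cell = +0.51 − (−2.38) = +2.89 V (n = 2).
Since E = E° − (0.0592/n)·log Q, log Q = n(E° − E)/0.0592 = 0.743.
Balancing electrons gives 2 Cu⁺(aq) + Mg(s) → 2 Cu(s) + Mg²⁺(aq); thus Q = [Mg²⁺(aq)] / [Cu⁺(aq)]^2.
Isolating [Mg²⁺(aq)] in Q = 10^{0.743} yields log [Mg²⁺(aq)] = −1.419, i.e. 0.038 M.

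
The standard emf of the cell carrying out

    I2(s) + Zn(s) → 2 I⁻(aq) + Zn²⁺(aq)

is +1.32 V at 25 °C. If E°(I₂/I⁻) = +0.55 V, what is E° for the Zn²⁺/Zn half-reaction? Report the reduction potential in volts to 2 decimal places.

−0.77 V

In the reaction as written the I₂/I⁻ couple is reduced (cathode) and Zn²⁺/Zn is oxidized (anode), so E°cell = E°(I₂/I⁻) − E°(Zn²⁺/Zn).
E°(Zn²⁺/Zn) = E°(cathode) − E°cell = +0.55 − (+1.32) = −0.77 V.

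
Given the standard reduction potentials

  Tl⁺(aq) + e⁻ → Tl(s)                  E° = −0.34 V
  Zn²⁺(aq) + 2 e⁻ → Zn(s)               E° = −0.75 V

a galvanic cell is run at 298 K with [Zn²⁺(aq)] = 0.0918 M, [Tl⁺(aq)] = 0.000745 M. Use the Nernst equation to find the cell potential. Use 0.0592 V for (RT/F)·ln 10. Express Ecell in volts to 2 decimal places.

Tl⁺/Tl is reduced (cathode, E° = −0.34 V) and Zn²⁺/Zn is oxidized (anode).
E°cell = E°cat − E°an = −0.34 − (−0.75) = +0.41 V; n = 2.
Balancing gives 2 Tl⁺(aq) + Zn(s) → 2 Tl(s) + Zn²⁺(aq); hence Q = [Zn²⁺(aq)] / [Tl⁺(aq)]^2 = 1.65×10^5 (log Q = 5.219).
E = E° − (0.0592/n)·log Q = +0.41 − (0.0592/2)(5.219) = +0.26 V.

+0.26 V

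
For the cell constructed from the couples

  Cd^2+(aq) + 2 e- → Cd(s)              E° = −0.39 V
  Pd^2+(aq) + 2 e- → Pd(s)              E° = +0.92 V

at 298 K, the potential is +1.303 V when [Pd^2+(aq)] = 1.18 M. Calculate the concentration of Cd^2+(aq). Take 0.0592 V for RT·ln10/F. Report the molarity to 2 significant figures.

2.0 M

With Pd²⁺/Pd at the cathode and Cd²⁺/Cd at the anode, E°cell = +0.92 − (−0.39) = +1.31 V (n = 2).
Since E = E° − (0.0592/n)·log Q, log Q = n(E° − E)/0.0592 = 0.236.
The balanced reaction is Pd^2+(aq) + Cd(s) → Pd(s) + Cd^2+(aq), so Q = [Cd^2+(aq)] / [Pd^2+(aq)].
Substituting the known concentrations and solving, log [Cd^2+(aq)] = 0.308 and [Cd^2+(aq)] = 2.0 M.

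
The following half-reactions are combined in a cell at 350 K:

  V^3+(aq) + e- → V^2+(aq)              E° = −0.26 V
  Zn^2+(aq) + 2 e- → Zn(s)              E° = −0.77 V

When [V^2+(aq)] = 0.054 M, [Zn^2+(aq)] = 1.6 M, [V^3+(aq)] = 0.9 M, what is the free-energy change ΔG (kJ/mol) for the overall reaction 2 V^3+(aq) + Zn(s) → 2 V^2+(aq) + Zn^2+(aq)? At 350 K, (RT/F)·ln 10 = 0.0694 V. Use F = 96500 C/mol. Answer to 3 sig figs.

−113 kJ/mol

The standard cell potential is −0.26 − (−0.77) = +0.51 V, with n = 2 electrons in the balanced equation.
Here Q = ([V^2+(aq)]^2·[Zn^2+(aq)]) / [V^3+(aq)]^2 = 0.00576 (log Q = −2.240), giving E = +0.51 − (0.0694/2)·(−2.240) = +0.5877 V.
ΔG = −nFE = −(2)(96500)(+0.5877) J/mol = −113 kJ/mol.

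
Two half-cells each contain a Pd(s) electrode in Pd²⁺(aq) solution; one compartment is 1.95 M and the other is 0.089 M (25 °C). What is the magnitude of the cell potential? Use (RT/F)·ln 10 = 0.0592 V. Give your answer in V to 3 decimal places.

For a concentration cell E°cell = 0, since both electrodes use the same couple.
The compartment with the higher Pd²⁺(aq) concentration (1.95 M) acts as the cathode; ions are reduced there and produced at the dilute (0.089 M) anode.
With n = 2, Ecell = −(0.0592/2)·log([dilute]/[conc]) = −(0.0592/2)·log(0.089/1.95) = +0.040 V.

0.040 V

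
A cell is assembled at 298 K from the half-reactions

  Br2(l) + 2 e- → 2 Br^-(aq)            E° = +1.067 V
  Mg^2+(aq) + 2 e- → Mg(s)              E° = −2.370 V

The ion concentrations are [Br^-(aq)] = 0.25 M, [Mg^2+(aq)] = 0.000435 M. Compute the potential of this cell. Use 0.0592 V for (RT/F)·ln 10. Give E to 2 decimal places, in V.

+3.57 V

The Br₂/Br⁻ couple has the more positive E°, so it is the cathode; Mg²⁺/Mg is the anode.
The standard potential is +1.067 − (−2.370) = +3.437 V and the balanced reaction transfers n = 2 electrons.
Balancing gives Br2(l) + Mg(s) → 2 Br^-(aq) + Mg^2+(aq); hence Q = [Br^-(aq)]^2·[Mg^2+(aq)] = 2.72×10^−5 (log Q = −4.566).
Applying E = E° − (RT ln10/nF)·log Q gives +3.437 − (0.0592/2)(−4.566) = +3.57 V.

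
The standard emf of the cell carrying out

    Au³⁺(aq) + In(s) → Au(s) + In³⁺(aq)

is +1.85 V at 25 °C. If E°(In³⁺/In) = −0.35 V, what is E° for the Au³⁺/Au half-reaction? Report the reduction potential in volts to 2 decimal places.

+1.50 V

In the reaction as written the Au³⁺/Au couple is reduced (cathode) and In³⁺/In is oxidized (anode), so E°cell = E°(Au³⁺/Au) − E°(In³⁺/In).
E°(Au³⁺/Au) = E°cell + E°(anode) = +1.85 + (−0.35) = +1.50 V.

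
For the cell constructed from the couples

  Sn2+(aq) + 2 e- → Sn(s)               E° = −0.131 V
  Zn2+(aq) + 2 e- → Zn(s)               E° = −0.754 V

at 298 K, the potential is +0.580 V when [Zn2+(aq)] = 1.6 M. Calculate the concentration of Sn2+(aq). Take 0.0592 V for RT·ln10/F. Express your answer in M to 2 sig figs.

Sn²⁺/Sn is the cathode (higher E°); E°cell = −0.131 − (−0.754) = +0.623 V with n = 2.
From the Nernst equation, log Q = n(E° − E)/0.0592 = 2·(+0.623 − (+0.580))/0.0592 = 1.453.
The balanced reaction is Sn2+(aq) + Zn(s) → Sn(s) + Zn2+(aq), so Q = [Zn2+(aq)] / [Sn2+(aq)].
Substituting the known concentrations and solving, log [Sn2+(aq)] = −1.249 and [Sn2+(aq)] = 0.056 M.

0.056 M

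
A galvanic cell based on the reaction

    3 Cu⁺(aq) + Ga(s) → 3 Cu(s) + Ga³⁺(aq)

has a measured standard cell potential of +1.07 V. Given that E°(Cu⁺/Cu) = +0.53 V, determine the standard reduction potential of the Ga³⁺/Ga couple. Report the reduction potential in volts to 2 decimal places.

−0.54 V

In the reaction as written the Cu⁺/Cu couple is reduced (cathode) and Ga³⁺/Ga is oxidized (anode), so E°cell = E°(Cu⁺/Cu) − E°(Ga³⁺/Ga).
E°(Ga³⁺/Ga) = E°(cathode) − E°cell = +0.53 − (+1.07) = −0.54 V.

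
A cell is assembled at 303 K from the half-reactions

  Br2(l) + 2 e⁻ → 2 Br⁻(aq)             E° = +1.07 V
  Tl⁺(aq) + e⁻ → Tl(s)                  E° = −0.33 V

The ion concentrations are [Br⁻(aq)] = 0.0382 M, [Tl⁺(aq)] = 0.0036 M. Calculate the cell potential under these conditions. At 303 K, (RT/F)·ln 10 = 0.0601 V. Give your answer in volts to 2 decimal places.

+1.63 V

Br₂/Br⁻ is reduced (cathode, E° = +1.07 V) and Tl⁺/Tl is oxidized (anode).
E°cell = +1.07 − (−0.33) = +1.40 V, with n = 2 electrons transferred.
For the overall reaction Br2(l) + 2 Tl(s) → 2 Br⁻(aq) + 2 Tl⁺(aq), Q = [Br⁻(aq)]^2·[Tl⁺(aq)]^2 = 1.89×10^−8, giving log Q = −7.723.
E = E° − (0.0601/n)·log Q = +1.40 − (0.0601/2)(−7.723) = +1.63 V.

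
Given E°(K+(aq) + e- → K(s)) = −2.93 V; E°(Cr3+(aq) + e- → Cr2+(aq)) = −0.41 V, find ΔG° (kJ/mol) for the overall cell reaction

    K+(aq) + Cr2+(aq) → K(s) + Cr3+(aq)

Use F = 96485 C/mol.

In the reaction as written K+(aq) is reduced, so the K⁺/K couple is the cathode and Cr³⁺/Cr²⁺ is the anode.
E°cell = −2.93 − (−0.41) = −2.52 V; balancing electrons gives n = 1.
ΔG° = −nFE°cell = −(1)(96485)(−2.52) J/mol = +243 kJ/mol.

+243 kJ/mol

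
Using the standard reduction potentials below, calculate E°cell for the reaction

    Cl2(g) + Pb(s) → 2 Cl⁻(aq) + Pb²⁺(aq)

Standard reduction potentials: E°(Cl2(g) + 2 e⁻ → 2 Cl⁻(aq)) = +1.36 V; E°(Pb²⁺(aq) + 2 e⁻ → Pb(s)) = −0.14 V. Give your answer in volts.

+1.50 V

Cl2(g) gains electrons, so the Cl₂/Cl⁻ couple is the cathode; the Pb²⁺/Pb couple is the anode.
E°cell = E°(cathode) − E°(anode) = +1.36 − (−0.14) = +1.50 V.
The positive value indicates the reaction is spontaneous as written.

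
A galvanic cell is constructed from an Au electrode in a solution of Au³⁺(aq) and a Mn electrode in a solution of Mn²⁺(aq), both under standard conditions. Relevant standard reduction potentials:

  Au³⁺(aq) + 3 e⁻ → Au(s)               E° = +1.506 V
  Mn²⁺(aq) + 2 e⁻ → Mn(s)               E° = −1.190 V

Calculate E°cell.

+2.696 V

Of the two couples in this cell, the one with the more positive reduction potential is reduced at the cathode: here that is Au³⁺/Au (+1.506 V); Mn²⁺/Mn (−1.190 V) is the anode.
E°cell = E°(cathode) − E°(anode) = +1.506 − (−1.190) = +2.696 V.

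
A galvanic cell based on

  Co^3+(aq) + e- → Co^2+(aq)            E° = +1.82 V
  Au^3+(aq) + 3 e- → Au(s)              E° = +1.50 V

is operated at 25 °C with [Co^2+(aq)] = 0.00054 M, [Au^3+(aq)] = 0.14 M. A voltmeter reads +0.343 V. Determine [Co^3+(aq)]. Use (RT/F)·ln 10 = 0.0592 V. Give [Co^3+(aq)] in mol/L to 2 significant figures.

The Co³⁺/Co²⁺ couple has the larger reduction potential, so it is the cathode: E°cell = +1.82 − (+1.50) = +0.32 V and n = 3.
Rearranging E = E° − (0.0592/n)·log Q gives log Q = 3(+0.32 − (+0.343))/0.0592 = −1.166.
Balancing electrons gives 3 Co^3+(aq) + Au(s) → 3 Co^2+(aq) + Au^3+(aq); thus Q = ([Co^2+(aq)]^3·[Au^3+(aq)]) / [Co^3+(aq)]^3.
Substituting the known concentrations and solving, log [Co^3+(aq)] = −3.164 and [Co^3+(aq)] = 0.00069 M.

0.00069 M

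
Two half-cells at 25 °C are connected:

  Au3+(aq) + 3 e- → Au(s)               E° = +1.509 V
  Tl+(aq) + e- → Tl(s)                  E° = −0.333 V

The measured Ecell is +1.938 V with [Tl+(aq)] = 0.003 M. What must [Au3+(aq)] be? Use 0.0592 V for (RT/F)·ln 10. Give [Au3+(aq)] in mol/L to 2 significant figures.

The Au³⁺/Au couple has the larger reduction potential, so it is the cathode: E°cell = +1.509 − (−0.333) = +1.842 V and n = 3.
Since E = E° − (0.0592/n)·log Q, log Q = n(E° − E)/0.0592 = −4.865.
The balanced reaction is Au3+(aq) + 3 Tl(s) → Au(s) + 3 Tl+(aq), so Q = [Tl+(aq)]^3 / [Au3+(aq)].
Isolating [Au3+(aq)] in Q = 10^{−4.865} yields log [Au3+(aq)] = −2.704, i.e. 0.0020 M.

0.0020 M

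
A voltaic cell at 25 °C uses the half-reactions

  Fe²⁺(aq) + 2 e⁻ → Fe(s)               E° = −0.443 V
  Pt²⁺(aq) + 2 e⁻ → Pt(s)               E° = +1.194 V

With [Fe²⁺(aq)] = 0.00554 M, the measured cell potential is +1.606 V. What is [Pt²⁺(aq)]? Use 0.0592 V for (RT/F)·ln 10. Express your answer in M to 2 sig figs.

0.00050 M

With Pt²⁺/Pt at the cathode and Fe²⁺/Fe at the anode, E°cell = +1.194 − (−0.443) = +1.637 V (n = 2).
Rearranging E = E° − (0.0592/n)·log Q gives log Q = 2(+1.637 − (+1.606))/0.0592 = 1.047.
For Pt²⁺(aq) + Fe(s) → Pt(s) + Fe²⁺(aq), the reaction quotient is Q = [Fe²⁺(aq)] / [Pt²⁺(aq)].
Isolating [Pt²⁺(aq)] in Q = 10^{1.047} yields log [Pt²⁺(aq)] = −3.303, i.e. 0.00050 M.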